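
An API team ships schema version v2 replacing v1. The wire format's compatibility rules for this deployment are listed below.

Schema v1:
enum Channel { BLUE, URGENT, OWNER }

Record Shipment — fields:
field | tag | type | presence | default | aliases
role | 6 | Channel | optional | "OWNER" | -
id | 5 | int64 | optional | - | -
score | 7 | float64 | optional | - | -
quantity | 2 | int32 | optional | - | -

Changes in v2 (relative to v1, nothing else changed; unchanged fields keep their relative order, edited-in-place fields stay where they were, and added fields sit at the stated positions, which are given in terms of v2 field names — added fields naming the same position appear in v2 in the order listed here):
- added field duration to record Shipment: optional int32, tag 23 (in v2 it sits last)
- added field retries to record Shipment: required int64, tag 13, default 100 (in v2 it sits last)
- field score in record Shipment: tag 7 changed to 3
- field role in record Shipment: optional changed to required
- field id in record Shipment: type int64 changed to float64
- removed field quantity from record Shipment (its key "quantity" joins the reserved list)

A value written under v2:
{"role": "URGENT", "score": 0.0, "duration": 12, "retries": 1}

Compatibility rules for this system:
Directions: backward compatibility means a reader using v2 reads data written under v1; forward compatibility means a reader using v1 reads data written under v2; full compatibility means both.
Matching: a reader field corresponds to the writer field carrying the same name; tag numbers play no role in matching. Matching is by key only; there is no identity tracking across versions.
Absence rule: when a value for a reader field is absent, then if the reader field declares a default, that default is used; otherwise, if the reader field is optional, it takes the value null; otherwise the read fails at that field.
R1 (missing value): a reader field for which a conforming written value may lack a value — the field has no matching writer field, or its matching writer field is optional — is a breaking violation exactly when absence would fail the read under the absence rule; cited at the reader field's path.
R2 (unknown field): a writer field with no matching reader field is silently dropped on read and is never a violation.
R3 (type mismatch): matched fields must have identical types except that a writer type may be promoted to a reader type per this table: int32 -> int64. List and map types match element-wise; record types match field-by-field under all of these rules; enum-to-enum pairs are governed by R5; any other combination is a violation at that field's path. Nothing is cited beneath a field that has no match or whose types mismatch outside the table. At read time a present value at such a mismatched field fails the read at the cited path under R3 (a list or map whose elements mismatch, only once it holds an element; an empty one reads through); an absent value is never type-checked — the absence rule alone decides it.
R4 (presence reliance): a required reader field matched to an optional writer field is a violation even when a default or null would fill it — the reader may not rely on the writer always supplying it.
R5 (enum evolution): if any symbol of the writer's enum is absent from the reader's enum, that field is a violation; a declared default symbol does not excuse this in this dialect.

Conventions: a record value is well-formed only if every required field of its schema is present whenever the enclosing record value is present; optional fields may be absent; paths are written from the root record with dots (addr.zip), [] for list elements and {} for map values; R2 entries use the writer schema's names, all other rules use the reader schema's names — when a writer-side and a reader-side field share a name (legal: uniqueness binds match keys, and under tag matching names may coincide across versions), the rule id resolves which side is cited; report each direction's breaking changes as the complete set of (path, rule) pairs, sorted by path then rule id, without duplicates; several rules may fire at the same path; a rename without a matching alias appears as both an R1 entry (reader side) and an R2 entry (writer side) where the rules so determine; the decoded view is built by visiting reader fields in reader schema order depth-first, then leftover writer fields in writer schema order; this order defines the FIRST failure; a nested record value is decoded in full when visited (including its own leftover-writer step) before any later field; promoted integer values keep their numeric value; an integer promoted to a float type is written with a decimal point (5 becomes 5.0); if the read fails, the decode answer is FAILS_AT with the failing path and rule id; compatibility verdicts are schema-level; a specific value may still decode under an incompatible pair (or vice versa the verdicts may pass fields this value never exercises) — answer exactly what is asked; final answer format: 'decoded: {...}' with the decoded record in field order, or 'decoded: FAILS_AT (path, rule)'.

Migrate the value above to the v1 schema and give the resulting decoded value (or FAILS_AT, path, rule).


decoded: {"role": "URGENT", "id": null, "score": 0.0, "quantity": null}

each type pair in Shipment: writer, then reader
decode walk for Shipment under reader schema v1:
  role := "URGENT"
  id := null (not supplied -> null)
  score := 0.0
  quantity := null (not supplied -> null)
  writer duration: unmatched, discarded
  writer retries: unmatched, discarded
  => decoded: {"role": "URGENT", "id": null, "score": 0.0, "quantity": null}
ruling out the remaining Shipment differences:
  added field retries to record Shipment: required int64, tag 13, default 100 (in v2 it sits last) -> fires no rule on Shipment under this dialect and leaves the result unchanged
  added field duration to record Shipment: optional int32, tag 23 (in v2 it sits last) -> fires no rule on Shipment under this dialect and leaves the result unchanged
  field score in record Shipment: tag 7 changed to 3 -> fires no rule on Shipment under this dialect and leaves the result unchanged
  field role in record Shipment: optional changed to required -> affects the rule determinations only; this particular Shipment value decodes identically
  field id in record Shipment: type int64 changed to float64 -> affects the rule determinations only; this particular Shipment value decodes identically
  removed field quantity from record Shipment (its key "quantity" joins the reserved list) -> fires no rule on Shipment under this dialect and leaves the result unchanged


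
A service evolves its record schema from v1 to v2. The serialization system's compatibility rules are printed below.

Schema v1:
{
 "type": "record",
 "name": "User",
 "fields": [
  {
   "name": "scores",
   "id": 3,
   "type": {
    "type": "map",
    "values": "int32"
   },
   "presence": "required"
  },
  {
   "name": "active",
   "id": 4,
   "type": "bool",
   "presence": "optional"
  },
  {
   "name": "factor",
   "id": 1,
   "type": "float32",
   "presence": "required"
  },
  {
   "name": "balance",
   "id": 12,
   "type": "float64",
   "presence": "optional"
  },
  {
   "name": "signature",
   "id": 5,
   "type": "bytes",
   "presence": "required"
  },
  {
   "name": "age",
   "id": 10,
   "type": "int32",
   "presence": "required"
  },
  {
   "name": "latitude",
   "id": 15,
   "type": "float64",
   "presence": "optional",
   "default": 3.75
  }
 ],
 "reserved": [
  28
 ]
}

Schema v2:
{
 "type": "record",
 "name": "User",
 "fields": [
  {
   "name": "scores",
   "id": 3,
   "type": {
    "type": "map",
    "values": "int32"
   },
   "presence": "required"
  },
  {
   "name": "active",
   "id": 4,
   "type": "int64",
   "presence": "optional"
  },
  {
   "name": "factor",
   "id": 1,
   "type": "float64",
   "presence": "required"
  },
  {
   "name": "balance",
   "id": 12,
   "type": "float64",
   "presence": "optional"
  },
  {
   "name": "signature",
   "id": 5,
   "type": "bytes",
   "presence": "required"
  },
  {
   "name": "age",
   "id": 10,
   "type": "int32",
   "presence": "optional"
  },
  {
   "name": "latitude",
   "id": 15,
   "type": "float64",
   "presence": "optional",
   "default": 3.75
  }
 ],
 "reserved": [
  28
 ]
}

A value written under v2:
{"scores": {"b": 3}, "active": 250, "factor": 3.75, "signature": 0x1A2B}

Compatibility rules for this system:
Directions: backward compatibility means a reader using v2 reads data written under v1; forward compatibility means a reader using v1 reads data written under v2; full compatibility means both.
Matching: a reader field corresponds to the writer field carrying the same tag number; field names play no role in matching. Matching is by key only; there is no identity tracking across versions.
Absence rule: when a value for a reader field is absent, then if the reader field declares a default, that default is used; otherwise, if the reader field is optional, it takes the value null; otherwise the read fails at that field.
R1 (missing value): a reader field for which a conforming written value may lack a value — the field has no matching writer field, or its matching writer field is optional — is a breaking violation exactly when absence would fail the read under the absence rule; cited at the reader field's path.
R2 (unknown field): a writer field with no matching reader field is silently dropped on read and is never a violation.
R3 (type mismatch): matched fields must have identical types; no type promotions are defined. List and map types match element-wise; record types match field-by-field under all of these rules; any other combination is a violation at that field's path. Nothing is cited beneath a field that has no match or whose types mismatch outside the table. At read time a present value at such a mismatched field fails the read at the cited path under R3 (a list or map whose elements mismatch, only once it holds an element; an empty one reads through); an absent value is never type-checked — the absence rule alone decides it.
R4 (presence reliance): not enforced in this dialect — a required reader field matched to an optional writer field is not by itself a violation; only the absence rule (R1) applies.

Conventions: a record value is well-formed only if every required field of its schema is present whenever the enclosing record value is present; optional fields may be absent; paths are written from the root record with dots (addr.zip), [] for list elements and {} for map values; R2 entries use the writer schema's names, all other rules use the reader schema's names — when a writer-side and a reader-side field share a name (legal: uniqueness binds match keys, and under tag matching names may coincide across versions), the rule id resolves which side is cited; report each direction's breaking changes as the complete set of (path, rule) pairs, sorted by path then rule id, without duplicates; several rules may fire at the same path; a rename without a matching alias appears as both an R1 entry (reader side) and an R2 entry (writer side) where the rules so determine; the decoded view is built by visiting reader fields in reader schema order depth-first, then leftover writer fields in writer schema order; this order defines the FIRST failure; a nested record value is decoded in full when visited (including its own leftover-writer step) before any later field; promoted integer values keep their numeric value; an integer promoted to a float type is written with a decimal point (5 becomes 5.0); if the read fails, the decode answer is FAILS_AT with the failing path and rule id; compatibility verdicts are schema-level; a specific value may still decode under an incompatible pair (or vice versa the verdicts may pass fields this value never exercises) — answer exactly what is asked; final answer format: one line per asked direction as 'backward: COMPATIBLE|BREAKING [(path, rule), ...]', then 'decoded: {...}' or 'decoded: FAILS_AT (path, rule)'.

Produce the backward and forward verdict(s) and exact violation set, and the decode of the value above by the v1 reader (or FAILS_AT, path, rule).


backward: BREAKING [(active, R3), (factor, R3)]; forward: BREAKING [(active, R3), (age, R1), (factor, R3)]; decoded: FAILS_AT (active, R3)

the writer's type comes first in each User pair
backward analysis of User with v2 as reader and v1 as writer:
  scores <- scores (map<string, int32> -> map<string, int32>, writer required)
  active <- active (bool -> int64, writer optional)
  factor <- factor (float32 -> float64, writer required)
  balance <- balance (float64 -> float64, writer optional)
  signature <- signature (bytes -> bytes, writer required)
  age <- age (int32 -> int32, writer required)
  latitude <- latitude (float64 -> float64, writer optional)
  breaking: (active, R3)
  breaking: (factor, R3)
  backward on User therefore BREAKING (2)
forward analysis of User with v1 as reader and v2 as writer:
  scores <- scores (map<string, int32> -> map<string, int32>, writer required)
  active <- active (int64 -> bool, writer optional)
  factor <- factor (float64 -> float32, writer required)
  balance <- balance (float64 -> float64, writer optional)
  signature <- signature (bytes -> bytes, writer required)
  age <- age (int32 -> int32, writer optional)
  latitude <- latitude (float64 -> float64, writer optional)
  breaking: (active, R3)
  breaking: (age, R1)
  breaking: (factor, R3)
  forward on User therefore BREAKING (3)
decode walk for User under reader schema v1:
  scores := {"b": 3}
  read fails at active under R3
  => FAILS_AT (active, R3)


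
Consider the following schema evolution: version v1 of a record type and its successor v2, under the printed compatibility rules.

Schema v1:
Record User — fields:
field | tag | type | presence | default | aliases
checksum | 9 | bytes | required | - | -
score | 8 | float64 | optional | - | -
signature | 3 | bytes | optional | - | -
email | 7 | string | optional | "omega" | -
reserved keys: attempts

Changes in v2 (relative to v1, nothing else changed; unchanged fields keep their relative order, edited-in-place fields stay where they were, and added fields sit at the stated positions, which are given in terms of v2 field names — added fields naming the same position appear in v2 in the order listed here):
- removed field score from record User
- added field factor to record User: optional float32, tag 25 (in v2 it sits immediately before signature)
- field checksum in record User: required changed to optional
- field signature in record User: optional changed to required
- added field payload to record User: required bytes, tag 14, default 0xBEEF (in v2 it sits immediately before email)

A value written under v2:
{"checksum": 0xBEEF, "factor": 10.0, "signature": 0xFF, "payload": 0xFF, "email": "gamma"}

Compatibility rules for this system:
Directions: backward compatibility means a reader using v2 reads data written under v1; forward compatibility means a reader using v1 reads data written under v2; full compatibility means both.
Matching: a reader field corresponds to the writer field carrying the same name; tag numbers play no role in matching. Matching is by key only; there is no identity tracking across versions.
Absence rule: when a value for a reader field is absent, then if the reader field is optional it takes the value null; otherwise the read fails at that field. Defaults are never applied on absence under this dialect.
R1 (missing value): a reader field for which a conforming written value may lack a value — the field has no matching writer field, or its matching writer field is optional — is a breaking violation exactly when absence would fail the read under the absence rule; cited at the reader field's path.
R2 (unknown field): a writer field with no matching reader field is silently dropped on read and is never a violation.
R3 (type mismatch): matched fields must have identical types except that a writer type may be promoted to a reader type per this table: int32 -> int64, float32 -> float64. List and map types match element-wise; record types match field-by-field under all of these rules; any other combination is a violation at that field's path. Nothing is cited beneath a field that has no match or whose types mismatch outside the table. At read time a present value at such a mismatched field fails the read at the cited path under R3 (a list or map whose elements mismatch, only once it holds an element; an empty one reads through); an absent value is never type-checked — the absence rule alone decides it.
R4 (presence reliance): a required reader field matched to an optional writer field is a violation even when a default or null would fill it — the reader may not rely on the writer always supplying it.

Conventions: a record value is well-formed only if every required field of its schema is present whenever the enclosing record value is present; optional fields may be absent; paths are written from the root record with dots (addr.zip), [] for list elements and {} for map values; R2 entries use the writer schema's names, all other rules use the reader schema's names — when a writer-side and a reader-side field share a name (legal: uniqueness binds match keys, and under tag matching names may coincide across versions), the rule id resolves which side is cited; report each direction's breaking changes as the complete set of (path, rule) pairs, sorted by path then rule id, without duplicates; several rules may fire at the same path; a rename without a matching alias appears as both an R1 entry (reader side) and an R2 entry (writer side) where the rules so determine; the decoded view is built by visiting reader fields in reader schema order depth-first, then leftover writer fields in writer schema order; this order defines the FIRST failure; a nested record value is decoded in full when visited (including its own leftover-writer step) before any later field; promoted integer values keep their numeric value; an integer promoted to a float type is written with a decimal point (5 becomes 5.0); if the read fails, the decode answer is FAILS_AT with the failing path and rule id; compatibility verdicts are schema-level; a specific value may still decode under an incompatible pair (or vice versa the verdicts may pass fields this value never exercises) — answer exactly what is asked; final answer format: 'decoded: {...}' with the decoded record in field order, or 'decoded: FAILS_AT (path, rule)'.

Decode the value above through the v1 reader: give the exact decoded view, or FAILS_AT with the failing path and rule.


decoded: {"checksum": 0xBEEF, "score": null, "signature": 0xFF, "email": "gamma"}

the writer's type comes first in each User pair
decode (reader v1):
  checksum := 0xBEEF
  score := null (absent, optional -> null)
  signature := 0xFF
  email := "gamma"
  writer factor: unknown -> dropped
  writer payload: unknown -> dropped
  => decoded: {"checksum": 0xBEEF, "score": null, "signature": 0xFF, "email": "gamma"}
remaining User differences; none change what is asked:
  removed field score from record User -> inert under this dialect — no rule fires on User and the result does not move
  added field factor to record User: optional float32, tag 25 (in v2 it sits immediately before signature) -> inert under this dialect — no rule fires on User and the result does not move
  field checksum in record User: required changed to optional -> a verdict-level change on User — the shown value reads the same
  field signature in record User: optional changed to required -> a verdict-level change on User — the shown value reads the same
  added field payload to record User: required bytes, tag 14, default 0xBEEF (in v2 it sits immediately before email) -> a verdict-level change on User — the shown value reads the same


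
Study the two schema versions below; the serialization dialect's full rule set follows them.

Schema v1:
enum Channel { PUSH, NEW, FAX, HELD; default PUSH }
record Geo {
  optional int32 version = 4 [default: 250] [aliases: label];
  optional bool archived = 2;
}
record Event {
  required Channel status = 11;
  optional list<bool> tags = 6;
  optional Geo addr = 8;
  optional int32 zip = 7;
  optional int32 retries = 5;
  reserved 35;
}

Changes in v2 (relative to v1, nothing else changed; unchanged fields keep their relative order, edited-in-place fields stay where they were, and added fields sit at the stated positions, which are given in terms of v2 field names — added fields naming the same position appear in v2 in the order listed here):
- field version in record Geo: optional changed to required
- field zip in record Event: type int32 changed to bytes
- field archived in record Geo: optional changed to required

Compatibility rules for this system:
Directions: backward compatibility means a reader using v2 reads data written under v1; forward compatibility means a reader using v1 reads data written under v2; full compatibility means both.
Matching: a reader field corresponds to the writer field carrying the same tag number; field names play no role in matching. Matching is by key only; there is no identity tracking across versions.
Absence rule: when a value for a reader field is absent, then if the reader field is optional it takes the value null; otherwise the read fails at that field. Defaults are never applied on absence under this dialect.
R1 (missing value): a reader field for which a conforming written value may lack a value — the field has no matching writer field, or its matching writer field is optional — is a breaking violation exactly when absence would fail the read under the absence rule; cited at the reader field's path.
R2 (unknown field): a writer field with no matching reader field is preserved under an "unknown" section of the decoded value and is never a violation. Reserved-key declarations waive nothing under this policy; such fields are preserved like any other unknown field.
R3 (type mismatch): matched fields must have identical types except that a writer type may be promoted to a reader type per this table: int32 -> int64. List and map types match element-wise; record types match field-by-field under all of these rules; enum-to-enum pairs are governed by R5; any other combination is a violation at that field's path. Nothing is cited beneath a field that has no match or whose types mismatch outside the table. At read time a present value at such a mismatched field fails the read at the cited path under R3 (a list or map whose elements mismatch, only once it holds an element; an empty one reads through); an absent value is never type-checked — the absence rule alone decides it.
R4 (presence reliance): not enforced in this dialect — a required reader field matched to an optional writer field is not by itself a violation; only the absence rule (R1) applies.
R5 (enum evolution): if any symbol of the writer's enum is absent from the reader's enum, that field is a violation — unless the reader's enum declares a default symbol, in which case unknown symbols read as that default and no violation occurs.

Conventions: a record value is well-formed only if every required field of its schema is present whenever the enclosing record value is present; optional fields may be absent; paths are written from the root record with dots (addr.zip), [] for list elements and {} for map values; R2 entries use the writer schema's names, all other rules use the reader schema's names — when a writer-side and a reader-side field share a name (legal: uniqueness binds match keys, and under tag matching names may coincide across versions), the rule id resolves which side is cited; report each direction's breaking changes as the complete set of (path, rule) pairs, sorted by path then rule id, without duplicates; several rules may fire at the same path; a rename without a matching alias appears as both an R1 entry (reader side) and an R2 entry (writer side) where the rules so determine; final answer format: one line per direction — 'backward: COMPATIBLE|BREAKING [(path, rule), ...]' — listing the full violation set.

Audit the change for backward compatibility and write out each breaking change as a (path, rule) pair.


backward: BREAKING [(addr.archived, R1), (addr.version, R1), (zip, R3)]

arrows below run writer -> reader for Event
backward analysis of Event with v2 as reader and v1 as writer:
  status: Channel -> Channel, writer required; from status
  tags: list<bool> -> list<bool>, writer optional; from tags
  addr: Geo -> Geo, writer optional; from addr
  zip: int32 -> bytes, writer optional; from zip
  retries: int32 -> int32, writer optional; from retries
  addr.version: int32 -> int32, writer optional; from addr.version
  addr.archived: bool -> bool, writer optional; from addr.archived
  rule R1 violated at addr.archived
  rule R1 violated at addr.version
  rule R3 violated at zip
  => 3 violation(s): backward is BREAKING for Event


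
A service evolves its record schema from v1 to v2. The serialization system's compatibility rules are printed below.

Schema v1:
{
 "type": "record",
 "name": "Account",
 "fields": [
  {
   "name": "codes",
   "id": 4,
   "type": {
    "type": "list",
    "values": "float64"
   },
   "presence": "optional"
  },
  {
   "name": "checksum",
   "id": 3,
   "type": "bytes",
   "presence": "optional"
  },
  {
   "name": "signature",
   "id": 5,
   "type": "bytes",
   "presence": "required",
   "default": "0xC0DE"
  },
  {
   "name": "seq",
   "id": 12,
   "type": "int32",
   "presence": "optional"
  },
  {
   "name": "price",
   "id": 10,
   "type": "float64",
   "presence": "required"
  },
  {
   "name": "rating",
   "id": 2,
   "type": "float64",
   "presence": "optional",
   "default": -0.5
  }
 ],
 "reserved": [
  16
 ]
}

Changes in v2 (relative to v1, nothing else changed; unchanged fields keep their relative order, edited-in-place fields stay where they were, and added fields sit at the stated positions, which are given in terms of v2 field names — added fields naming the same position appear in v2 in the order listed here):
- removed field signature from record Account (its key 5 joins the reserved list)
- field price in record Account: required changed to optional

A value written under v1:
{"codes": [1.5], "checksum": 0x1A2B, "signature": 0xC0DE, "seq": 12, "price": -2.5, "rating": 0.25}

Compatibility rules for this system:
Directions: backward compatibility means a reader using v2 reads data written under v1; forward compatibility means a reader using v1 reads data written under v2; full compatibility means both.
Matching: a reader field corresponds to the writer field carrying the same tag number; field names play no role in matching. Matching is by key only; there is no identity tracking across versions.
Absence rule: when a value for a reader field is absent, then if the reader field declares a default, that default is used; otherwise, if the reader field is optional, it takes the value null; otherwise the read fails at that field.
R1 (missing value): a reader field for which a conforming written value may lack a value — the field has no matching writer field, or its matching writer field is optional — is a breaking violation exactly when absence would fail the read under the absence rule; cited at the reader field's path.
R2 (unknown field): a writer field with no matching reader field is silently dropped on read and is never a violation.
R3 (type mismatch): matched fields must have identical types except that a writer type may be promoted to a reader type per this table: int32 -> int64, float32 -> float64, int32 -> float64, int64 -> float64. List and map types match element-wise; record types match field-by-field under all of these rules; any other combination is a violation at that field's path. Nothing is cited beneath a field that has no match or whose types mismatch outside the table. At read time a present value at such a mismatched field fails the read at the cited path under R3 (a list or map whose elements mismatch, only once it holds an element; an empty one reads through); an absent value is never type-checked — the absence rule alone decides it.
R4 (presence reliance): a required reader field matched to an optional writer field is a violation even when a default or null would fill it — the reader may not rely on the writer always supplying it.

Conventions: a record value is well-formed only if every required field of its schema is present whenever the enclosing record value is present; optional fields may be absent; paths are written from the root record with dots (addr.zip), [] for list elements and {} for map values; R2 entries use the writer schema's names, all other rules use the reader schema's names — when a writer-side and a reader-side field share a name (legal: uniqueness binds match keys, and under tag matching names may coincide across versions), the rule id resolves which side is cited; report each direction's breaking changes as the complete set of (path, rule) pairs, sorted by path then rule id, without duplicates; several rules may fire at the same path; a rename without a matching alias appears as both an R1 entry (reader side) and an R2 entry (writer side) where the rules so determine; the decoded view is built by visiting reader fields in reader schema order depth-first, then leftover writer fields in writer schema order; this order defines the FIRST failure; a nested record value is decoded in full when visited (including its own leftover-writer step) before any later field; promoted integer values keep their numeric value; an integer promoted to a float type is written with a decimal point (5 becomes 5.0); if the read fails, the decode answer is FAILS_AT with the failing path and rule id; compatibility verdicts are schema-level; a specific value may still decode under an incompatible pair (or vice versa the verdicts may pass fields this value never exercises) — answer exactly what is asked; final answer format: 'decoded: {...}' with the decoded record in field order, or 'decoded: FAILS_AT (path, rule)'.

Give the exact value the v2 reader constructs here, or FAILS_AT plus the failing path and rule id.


each type pair in Account: writer, then reader
decoding the Account value with the v2 reader:
  codes := [1.5]
  checksum := 0x1A2B
  seq := 12
  price := -2.5
  rating := 0.25
  writer signature: unknown -> dropped
  => decoded: {"codes": [1.5], "checksum": 0x1A2B, "seq": 12, "price": -2.5, "rating": 0.25}
diffs on Account not affecting the asked answer:
  field price in record Account: required changed to optional -> affects the rule determinations only; this particular Account value decodes identically

decoded: {"codes": [1.5], "checksum": 0x1A2B, "seq": 12, "price": -2.5, "rating": 0.25}


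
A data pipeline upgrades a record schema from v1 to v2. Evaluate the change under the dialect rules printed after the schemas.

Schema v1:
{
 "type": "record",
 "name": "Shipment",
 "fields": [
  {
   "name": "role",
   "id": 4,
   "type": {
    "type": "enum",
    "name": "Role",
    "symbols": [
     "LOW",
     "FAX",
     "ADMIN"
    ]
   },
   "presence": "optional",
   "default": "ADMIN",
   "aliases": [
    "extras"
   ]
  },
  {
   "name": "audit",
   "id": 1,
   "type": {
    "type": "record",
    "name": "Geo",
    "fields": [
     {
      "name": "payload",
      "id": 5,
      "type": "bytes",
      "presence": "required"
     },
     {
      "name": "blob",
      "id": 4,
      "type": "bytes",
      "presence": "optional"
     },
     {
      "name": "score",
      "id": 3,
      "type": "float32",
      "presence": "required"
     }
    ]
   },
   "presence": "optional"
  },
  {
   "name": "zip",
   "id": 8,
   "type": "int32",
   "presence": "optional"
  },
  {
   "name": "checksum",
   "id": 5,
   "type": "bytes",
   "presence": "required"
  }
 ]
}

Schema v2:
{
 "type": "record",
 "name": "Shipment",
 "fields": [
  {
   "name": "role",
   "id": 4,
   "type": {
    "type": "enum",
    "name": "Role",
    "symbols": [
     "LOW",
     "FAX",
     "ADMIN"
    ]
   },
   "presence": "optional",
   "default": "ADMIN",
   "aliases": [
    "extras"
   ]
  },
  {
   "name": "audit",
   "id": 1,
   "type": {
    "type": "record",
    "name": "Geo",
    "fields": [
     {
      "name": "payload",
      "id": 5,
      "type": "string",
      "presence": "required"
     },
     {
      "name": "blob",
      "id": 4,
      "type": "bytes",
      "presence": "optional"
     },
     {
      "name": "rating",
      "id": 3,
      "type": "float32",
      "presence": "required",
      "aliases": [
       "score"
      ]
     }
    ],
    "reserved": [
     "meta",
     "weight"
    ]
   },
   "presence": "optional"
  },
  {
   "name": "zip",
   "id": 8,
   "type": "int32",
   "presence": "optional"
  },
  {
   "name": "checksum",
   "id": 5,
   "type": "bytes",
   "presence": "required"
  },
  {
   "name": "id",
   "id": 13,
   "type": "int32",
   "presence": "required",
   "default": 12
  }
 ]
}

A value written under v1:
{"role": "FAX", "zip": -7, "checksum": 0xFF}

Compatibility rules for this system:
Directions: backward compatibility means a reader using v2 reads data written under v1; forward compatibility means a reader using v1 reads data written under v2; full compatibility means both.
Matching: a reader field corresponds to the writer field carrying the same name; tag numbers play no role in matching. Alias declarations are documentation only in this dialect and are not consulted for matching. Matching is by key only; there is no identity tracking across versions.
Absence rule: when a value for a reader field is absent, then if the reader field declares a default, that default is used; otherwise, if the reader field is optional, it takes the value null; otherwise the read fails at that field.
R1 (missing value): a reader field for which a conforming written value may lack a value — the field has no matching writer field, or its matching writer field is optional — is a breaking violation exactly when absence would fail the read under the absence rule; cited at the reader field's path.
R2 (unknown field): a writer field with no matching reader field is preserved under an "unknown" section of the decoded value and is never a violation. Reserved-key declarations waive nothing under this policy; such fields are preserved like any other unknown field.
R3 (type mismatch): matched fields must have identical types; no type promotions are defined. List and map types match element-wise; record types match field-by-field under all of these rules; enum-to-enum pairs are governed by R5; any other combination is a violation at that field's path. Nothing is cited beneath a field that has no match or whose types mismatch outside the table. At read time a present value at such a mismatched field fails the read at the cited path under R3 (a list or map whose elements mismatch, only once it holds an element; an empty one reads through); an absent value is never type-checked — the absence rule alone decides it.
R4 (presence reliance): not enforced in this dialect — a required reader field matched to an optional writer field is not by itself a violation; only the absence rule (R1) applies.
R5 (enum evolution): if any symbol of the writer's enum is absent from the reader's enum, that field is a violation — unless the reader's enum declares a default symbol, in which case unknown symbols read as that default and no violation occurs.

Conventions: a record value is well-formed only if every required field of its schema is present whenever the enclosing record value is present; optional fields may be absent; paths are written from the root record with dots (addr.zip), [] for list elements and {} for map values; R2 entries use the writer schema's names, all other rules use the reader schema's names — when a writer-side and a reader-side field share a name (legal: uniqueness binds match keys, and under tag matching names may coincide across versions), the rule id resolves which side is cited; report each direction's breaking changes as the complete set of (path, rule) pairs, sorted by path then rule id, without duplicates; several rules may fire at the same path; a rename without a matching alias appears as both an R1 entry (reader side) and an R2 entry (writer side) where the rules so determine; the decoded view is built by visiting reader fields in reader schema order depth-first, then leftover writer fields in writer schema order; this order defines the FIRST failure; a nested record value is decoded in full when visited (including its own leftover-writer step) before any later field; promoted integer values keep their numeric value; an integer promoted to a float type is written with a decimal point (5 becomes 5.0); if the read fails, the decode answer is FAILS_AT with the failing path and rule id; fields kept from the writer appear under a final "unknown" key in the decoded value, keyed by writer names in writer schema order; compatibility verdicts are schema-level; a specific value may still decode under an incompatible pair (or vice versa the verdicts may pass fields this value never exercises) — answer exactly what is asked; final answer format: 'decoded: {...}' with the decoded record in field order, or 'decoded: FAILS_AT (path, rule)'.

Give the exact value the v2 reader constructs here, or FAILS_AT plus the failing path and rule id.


arrows below run writer -> reader for Shipment
migrating the Shipment value to v2:
  role := "FAX"
  audit := null (not supplied -> null)
  zip := -7
  checksum := 0xFF
  id := 12 (no value, default fills)
  => decoded: {"role": "FAX", "audit": null, "zip": -7, "checksum": 0xFF, "id": 12}
checking off the Shipment differences that do not matter here:
  renamed field score to rating in record Geo (alias score declared on the renamed field) -> schema-level compatibility only; this Shipment value's decode is unchanged
  field payload in record Geo: type bytes changed to string -> schema-level compatibility only; this Shipment value's decode is unchanged

decoded: {"role": "FAX", "audit": null, "zip": -7, "checksum": 0xFF, "id": 12}


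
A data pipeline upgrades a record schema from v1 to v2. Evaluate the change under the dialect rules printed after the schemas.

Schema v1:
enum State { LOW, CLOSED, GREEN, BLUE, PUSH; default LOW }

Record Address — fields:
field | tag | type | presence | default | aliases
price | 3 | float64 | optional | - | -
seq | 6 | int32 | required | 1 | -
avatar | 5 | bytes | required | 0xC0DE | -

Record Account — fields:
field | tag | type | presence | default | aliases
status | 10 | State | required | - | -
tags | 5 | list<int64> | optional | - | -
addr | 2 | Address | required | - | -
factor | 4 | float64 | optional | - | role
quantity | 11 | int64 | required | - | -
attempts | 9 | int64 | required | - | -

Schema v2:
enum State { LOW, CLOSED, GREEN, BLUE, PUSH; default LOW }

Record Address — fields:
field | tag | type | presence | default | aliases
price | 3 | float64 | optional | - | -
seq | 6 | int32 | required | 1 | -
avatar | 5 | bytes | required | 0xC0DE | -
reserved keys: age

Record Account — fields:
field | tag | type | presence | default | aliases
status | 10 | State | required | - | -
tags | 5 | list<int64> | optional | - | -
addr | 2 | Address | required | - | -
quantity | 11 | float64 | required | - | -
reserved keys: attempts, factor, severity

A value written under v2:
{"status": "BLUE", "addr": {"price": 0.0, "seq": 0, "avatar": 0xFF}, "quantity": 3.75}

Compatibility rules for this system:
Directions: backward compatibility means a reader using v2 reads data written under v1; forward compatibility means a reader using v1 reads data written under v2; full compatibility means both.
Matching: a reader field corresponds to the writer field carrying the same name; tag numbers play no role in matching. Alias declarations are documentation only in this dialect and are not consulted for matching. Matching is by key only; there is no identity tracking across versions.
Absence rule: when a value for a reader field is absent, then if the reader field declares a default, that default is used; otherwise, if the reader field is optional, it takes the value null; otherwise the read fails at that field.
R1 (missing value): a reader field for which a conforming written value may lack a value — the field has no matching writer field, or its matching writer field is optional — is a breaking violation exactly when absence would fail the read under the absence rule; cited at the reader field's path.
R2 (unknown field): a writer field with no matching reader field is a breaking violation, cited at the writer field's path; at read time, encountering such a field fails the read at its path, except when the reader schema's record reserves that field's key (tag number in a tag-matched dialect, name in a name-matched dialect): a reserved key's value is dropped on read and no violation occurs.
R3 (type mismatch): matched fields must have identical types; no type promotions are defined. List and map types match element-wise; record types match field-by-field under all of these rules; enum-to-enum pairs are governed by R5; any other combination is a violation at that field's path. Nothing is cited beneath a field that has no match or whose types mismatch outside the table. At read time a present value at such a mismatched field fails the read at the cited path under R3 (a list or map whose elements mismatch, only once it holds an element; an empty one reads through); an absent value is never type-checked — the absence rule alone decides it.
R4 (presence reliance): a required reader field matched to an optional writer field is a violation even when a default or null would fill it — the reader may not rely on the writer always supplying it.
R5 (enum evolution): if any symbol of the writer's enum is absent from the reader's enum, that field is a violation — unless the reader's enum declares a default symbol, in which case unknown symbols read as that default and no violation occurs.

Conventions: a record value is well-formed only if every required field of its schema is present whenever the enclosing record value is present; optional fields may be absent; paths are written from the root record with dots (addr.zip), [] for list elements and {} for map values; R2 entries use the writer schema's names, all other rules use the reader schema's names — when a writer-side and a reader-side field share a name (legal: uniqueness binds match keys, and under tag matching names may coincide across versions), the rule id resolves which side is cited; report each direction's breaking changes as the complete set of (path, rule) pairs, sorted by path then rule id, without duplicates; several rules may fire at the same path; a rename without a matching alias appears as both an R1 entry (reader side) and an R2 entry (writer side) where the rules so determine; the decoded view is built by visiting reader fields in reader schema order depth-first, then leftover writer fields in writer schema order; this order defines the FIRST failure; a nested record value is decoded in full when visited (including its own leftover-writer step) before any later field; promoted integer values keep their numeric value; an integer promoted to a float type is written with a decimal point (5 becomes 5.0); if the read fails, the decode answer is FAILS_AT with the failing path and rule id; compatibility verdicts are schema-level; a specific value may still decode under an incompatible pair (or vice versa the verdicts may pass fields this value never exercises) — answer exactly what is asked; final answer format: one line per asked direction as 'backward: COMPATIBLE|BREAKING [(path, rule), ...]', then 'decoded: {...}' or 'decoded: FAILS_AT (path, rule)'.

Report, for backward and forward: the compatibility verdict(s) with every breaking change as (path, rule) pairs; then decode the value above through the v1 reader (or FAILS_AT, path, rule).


arrows below run writer -> reader for Account
backward on Account — v2 reading data written by v1:
  status: State -> State, writer required; from status
  tags: list<int64> -> list<int64>, writer optional; from tags
  addr: Address -> Address, writer required; from addr
  quantity: int64 -> float64, writer required; from quantity
  factor (writer side), unknown to reader
  attempts (writer side), unknown to reader
  addr.price: float64 -> float64, writer optional; from addr.price
  addr.seq: int32 -> int32, writer required; from addr.seq
  addr.avatar: bytes -> bytes, writer required; from addr.avatar
  violation R3 at quantity
  => backward: BREAKING (1)
forward on Account — v1 reading data written by v2:
  status: State -> State, writer required; from status
  tags: list<int64> -> list<int64>, writer optional; from tags
  addr: Address -> Address, writer required; from addr
  no writer field matches reader factor
  quantity: float64 -> int64, writer required; from quantity
  no writer field matches reader attempts
  addr.price: float64 -> float64, writer optional; from addr.price
  addr.seq: int32 -> int32, writer required; from addr.seq
  addr.avatar: bytes -> bytes, writer required; from addr.avatar
  violation R1 at attempts
  violation R3 at quantity
  => forward: BREAKING (2)
decoding the Account value with the v1 reader:
  status := "BLUE"
  tags := null (absent, optional -> null)
  addr.price := 0.0
  addr.seq := 0
  addr.avatar := 0xFF
  factor := null (absent, optional -> null)
  read fails at quantity under R3
  => FAILS_AT (quantity, R3)

backward: BREAKING [(quantity, R3)]; forward: BREAKING [(attempts, R1), (quantity, R3)]; decoded: FAILS_AT (quantity, R3)
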